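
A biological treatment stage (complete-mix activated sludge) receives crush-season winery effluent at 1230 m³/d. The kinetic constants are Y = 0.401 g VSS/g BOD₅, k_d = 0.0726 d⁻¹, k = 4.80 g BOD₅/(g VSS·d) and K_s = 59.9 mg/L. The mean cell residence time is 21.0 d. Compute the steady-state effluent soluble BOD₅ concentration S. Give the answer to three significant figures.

S ≈ 3.99 mg/L

For a completely mixed reactor with recycle the Lawrence–McCarty relation gives S = K_s·(1 + k_d·θ_c) / [θ_c·(Y·k − k_d) − 1] = 59.9 × (1 + 0.0726 × 21.0) / [21.0 × (0.401 × 4.80 − 0.0726) − 1] = 151.2 / 37.90 = 3.990 mg/L.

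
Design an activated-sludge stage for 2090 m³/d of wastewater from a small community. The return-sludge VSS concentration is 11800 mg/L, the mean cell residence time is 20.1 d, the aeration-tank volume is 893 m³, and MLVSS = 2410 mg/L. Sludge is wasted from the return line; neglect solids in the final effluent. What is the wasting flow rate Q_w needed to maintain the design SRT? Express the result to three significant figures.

Q_w = (V·X)/(θ_c X_r) = 893.0 × 2410 / (20.1 × 11800) = 9.074 m³/d.

Q_w ≈ 9.07 m³/d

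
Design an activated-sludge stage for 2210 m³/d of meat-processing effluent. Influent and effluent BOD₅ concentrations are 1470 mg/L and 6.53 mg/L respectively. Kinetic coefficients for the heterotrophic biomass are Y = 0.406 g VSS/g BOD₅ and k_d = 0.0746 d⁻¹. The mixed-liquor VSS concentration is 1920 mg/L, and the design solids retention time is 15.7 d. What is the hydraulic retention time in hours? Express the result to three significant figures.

τ ≈ 53.7 h

Steady-state biomass mass balance: V·X·(1 + k_d·θ_c) = Y·Q·(S₀ − S)·θ_c, so V = 0.406 × 2210 × (1470 − 6.53) × 15.7 / [1920 × (1 + 0.0746 × 15.7)] = 2.06×10^7 / 4169 = 4945 m³.
Hydraulic retention time τ = V/Q = 4945 / 2210 = 2.238 d = 53.71 h.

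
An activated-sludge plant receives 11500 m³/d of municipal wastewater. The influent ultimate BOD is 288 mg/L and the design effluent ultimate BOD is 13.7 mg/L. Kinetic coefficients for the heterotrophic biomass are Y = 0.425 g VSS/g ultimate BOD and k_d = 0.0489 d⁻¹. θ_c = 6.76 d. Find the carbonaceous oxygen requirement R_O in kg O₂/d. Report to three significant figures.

Correct the yield for decay: Y_obs = Y/(1 + k_d θ_c) = 0.425 / (1 + 0.0489 × 6.76) = 0.425 / 1.331 = 0.3194.
Q·(S₀ − S) = 11500 × (288 − 13.7) × 10⁻³ = 3154 kg/d removed.
Net sludge production P_X = 0.3194 × 3154 = 1008 kg VSS/d.
R_O = Q·ΔS − 1.42 P_X = 3154 − 1431 = 1724 kg O₂/d.

R_O ≈ 1720 kg O₂/d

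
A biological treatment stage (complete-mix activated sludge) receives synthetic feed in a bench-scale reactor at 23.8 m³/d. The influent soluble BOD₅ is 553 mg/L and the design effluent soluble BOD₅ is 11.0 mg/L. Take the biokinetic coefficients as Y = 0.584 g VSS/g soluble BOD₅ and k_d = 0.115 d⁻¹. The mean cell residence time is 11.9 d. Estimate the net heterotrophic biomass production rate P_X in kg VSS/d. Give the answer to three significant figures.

P_X ≈ 3.18 kg VSS/d

Correct the yield for decay: Y_obs = Y/(1 + k_d θ_c) = 0.584 / (1 + 0.115 × 11.9) = 0.584 / 2.369 = 0.2466.
ΔS = 553 − 11.0 = 542.0 mg/L, so the substrate removal rate is 23.8 × 542.0/1000 = 12.90 kg soluble BOD₅/d.
Net biomass production P_X = Y_obs × Q·(S₀ − S) = 0.2466 × 12.90 = 3.181 kg VSS/d.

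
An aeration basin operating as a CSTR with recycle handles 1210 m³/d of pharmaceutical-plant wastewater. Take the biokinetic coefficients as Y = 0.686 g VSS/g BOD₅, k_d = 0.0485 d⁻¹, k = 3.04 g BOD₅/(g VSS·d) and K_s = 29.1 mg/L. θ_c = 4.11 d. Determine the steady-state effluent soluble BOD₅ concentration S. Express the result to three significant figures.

S ≈ 4.73 mg/L

From the Monod/SRT balance for a CMAS, S = K_s·(1+k_d θ_c)/[θ_c·(Y k − k_d) − 1] = 29.1 × (1 + 0.0485 × 4.11) / [4.11 × (0.686 × 3.04 − 0.0485) − 1] = 34.90 / 7.372 = 4.734 mg/L.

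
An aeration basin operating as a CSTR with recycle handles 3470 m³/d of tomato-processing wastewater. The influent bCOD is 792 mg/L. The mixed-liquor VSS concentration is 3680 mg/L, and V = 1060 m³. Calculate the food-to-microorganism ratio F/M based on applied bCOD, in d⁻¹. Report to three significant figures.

F/M ≈ 0.705 d⁻¹

F/M = applied load / biomass = Q·S₀/(V·X) = 3470 × 792 / (1060 × 3680) = 0.7045 d⁻¹.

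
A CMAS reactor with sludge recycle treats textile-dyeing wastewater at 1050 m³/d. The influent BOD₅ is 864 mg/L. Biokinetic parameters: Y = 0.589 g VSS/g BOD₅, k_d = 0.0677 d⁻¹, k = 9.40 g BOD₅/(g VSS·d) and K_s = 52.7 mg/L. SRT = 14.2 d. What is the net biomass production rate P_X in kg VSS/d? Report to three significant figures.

From the Monod/SRT balance for a CMAS, S = K_s·(1+k_d θ_c)/[θ_c·(Y k − k_d) − 1] = 52.7 × (1 + 0.0677 × 14.2) / [14.2 × (0.589 × 9.40 − 0.0677) − 1] = 103.4 / 76.66 = 1.348 mg/L.
The observed yield is Y_obs = Y/(1 + k_d·θ_c) = 0.589 / (1 + 0.0677 × 14.2) = 0.589 / 1.961 = 0.3003 g VSS per g BOD₅ removed.
Substrate removed = Q·(S₀ − S) = 1050 m³/d × (864 − 1.35) g/m³ = 9.06×10^5 g/d = 905.8 kg/d.
P_X = Y_obs · Q(S₀ − S) = 0.3003 × 905.8 = 272.0 kg VSS/d.

P_X ≈ 272 kg VSS/d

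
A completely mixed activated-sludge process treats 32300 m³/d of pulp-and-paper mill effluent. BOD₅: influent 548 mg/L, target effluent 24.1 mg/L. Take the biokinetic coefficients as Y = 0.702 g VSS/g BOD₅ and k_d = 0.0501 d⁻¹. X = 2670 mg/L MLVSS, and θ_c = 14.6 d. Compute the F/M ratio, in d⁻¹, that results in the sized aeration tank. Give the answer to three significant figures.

F/M ≈ 0.177 d⁻¹

Steady-state biomass mass balance: V·X·(1 + k_d·θ_c) = Y·Q·(S₀ − S)·θ_c, so V = 0.702 × 32300 × (548 − 24.1) × 14.6 / [2670 × (1 + 0.0501 × 14.6)] = 1.73×10^8 / 4623 = 37516 m³.
F/M = applied load / biomass = Q·S₀/(V·X) = 32300 × 548 / (37516 × 2670) = 0.1767 d⁻¹.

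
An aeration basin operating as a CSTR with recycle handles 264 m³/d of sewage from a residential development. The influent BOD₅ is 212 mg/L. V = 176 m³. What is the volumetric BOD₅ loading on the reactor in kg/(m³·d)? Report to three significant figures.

L_v ≈ 0.318 kg BOD₅/(m³·d)

L_v = Q S₀ / V = 264 × 212 × 10⁻³ / 176.0 = 0.3180 kg/(m³·d).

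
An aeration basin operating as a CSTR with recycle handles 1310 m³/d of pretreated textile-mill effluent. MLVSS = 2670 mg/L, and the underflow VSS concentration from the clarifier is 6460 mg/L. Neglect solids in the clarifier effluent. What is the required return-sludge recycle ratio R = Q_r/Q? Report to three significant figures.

R ≈ 0.704

Mass balance around the secondary clarifier (neglecting effluent solids): R = X / (X_r − X) = 2670 / (6460 − 2670) = 0.7045.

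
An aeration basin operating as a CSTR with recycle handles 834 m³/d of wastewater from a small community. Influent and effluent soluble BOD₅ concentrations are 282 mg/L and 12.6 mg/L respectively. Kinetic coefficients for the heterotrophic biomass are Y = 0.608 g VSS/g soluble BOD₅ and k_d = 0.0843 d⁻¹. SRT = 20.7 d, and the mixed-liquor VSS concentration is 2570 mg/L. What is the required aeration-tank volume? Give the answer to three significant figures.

Steady-state biomass mass balance: V·X·(1 + k_d·θ_c) = Y·Q·(S₀ − S)·θ_c, so V = 0.608 × 834 × (282 − 12.6) × 20.7 / [2570 × (1 + 0.0843 × 20.7)] = 2.83×10^6 / 7055 = 400.8 m³.

V ≈ 401 m³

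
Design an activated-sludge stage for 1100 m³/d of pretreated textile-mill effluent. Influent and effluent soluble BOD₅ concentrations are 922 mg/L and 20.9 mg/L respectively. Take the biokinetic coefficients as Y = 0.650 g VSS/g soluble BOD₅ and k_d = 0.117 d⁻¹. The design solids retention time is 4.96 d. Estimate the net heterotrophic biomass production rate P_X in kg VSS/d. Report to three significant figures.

Y_obs = Y / (1 + k_d θ_c) = 0.650 / (1 + 0.117 × 4.96) = 0.650 / 1.580 = 0.4113.
Substrate removed = Q·(S₀ − S) = 1100 m³/d × (922 − 20.9) g/m³ = 9.91×10^5 g/d = 991.2 kg/d.
P_X = Y_obs · Q(S₀ − S) = 0.4113 × 991.2 = 407.7 kg VSS/d.

P_X ≈ 408 kg VSS/d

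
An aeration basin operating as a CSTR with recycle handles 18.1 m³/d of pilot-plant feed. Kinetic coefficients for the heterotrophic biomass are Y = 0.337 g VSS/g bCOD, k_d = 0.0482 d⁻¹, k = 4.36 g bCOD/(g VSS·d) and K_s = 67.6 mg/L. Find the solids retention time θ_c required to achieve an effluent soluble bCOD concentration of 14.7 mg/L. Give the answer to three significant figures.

At the target effluent, Y k S/(K_s+S) = 0.337×4.36×14.7/82.30 = 0.2624 d⁻¹.
Then 1/θ_c = μ − k_d = 0.2624 − 0.0482 = 0.2142 d⁻¹, giving θ_c = 4.668 d.

θ_c ≈ 4.67 d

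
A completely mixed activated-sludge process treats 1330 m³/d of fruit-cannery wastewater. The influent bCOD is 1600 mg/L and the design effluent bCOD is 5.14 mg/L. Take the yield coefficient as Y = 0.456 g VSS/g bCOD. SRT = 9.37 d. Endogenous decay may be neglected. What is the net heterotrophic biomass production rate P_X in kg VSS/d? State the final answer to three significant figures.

With endogenous decay neglected, the observed yield equals the true yield: Y_obs = Y = 0.456 g VSS/g bCOD.
Mass of bCOD removed per day: Q(S₀ − S) = 1330 × 1595 g/m³ = 2121 kg/d.
So the net sludge growth is P_X = 0.4560 × 2121 = 967.3 kg VSS/d.

P_X ≈ 967 kg VSS/d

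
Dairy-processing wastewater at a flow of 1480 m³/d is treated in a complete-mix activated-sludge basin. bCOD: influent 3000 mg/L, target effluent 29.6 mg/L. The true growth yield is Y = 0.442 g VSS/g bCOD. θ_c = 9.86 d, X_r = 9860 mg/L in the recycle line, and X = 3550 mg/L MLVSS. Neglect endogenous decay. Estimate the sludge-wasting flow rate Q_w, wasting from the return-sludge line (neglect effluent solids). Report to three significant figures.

With k_d = 0 the design equation reduces to V = Y Q (S₀−S) θ_c / X = 0.442 × 1480 × (3000 − 29.6) × 9.86 / 3550 = 5397 m³.
Q_w = (V·X)/(θ_c X_r) = 5397 × 3550 / (9.86 × 9860) = 197.1 m³/d.

Q_w ≈ 197 m³/d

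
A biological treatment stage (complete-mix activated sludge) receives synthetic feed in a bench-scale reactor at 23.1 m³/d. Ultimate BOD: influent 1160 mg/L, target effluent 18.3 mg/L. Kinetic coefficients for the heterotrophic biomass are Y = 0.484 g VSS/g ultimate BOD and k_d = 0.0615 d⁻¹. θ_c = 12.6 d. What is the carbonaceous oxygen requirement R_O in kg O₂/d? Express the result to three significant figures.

R_O ≈ 16.2 kg O₂/d

Y_obs = Y / (1 + k_d θ_c) = 0.484 / (1 + 0.0615 × 12.6) = 0.484 / 1.775 = 0.2727.
ΔS = 1160 − 18.3 = 1142 mg/L, so the substrate removal rate is 23.1 × 1142/1000 = 26.37 kg ultimate BOD/d.
Biomass synthesised: P_X = Y_obs × 26.37 = 7.192 kg VSS/d.
R_O = Q·(S₀ − S) − 1.42·P_X = 26.37 − 1.42 × 7.192 = 16.16 kg O₂/d.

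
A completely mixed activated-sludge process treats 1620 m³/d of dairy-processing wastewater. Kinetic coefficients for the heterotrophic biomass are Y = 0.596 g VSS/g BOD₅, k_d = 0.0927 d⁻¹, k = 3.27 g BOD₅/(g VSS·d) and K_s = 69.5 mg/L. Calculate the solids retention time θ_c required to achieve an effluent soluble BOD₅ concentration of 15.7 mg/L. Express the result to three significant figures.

θ_c ≈ 3.75 d

At the target effluent, Y k S/(K_s+S) = 0.596×3.27×15.7/85.20 = 0.3591 d⁻¹.
1/θ_c = 0.3591 − 0.0927 = 0.2664 d⁻¹, so θ_c = 3.753 d.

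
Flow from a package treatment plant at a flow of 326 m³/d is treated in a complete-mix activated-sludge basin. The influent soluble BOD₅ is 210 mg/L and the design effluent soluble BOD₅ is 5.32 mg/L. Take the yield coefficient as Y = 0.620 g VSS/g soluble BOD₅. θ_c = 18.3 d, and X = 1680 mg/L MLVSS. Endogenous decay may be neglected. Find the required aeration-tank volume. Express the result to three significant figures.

V ≈ 451 m³

V·X = Y·Q·ΔS·θ_c gives V = 0.620 × 326 × (210 − 5.32) × 18.3 / 1680 = 450.6 m³.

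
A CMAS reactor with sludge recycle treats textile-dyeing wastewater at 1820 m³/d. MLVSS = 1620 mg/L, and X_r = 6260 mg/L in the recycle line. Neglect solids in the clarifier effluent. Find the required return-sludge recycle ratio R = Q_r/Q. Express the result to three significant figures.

R ≈ 0.349

R = Q_r/Q = X/(X_r − X) = 1620 / (6260 − 1620) = 0.3491.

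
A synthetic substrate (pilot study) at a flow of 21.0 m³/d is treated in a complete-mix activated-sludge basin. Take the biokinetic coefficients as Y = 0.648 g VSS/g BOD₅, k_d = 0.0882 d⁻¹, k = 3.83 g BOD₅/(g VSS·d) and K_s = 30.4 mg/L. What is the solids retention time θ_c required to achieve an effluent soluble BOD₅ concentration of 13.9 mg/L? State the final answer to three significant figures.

θ_c ≈ 1.45 d

From 1/θ_c = Y·k·S/(K_s + S) − k_d: Y·k·S/(K_s+S) = 0.648 × 3.83 × 13.9 / (30.4 + 13.9) = 0.7787 d⁻¹.
Then 1/θ_c = μ − k_d = 0.7787 − 0.0882 = 0.6905 d⁻¹, giving θ_c = 1.448 d.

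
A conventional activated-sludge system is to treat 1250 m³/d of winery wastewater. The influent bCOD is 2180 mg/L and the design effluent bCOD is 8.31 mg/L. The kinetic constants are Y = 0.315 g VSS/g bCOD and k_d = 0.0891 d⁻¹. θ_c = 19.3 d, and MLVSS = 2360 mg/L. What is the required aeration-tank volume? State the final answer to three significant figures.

V ≈ 2570 m³

Steady-state biomass mass balance: V·X·(1 + k_d·θ_c) = Y·Q·(S₀ − S)·θ_c, so V = 0.315 × 1250 × (2180 − 8.31) × 19.3 / [2360 × (1 + 0.0891 × 19.3)] = 1.65×10^7 / 6418 = 2571 m³.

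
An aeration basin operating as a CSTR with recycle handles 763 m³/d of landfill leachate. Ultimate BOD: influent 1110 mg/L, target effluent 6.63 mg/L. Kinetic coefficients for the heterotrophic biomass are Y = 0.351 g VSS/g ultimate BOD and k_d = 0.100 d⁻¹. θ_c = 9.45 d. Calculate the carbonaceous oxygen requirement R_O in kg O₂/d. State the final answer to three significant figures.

Correct the yield for decay: Y_obs = Y/(1 + k_d θ_c) = 0.351 / (1 + 0.100 × 9.45) = 0.351 / 1.945 = 0.1805.
ΔS = 1110 − 6.63 = 1103 mg/L, so the substrate removal rate is 763 × 1103/1000 = 841.9 kg ultimate BOD/d.
P_X = Y_obs·Q·(S₀ − S) = 0.1805 × 841.9 = 151.9 kg VSS/d.
R_O = Q·ΔS − 1.42 P_X = 841.9 − 215.7 = 626.1 kg O₂/d.

R_O ≈ 626 kg O₂/d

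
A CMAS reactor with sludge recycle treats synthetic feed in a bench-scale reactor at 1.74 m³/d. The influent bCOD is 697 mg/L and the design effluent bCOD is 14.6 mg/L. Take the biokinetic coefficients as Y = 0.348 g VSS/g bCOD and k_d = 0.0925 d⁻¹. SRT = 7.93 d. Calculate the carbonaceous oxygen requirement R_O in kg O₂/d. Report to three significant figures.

R_O ≈ 0.849 kg O₂/d

Observed yield with endogenous decay: Y_obs = Y / (1 + k_d·θ_c) = 0.348 / (1 + 0.0925 × 7.93) = 0.348 / 1.734 = 0.2007 g VSS/g bCOD.
ΔS = 697 − 14.6 = 682.4 mg/L, so the substrate removal rate is 1.74 × 682.4/1000 = 1.187 kg bCOD/d.
Biomass synthesised: P_X = Y_obs × 1.187 = 0.2384 kg VSS/d.
R_O = Q·ΔS − 1.42 P_X = 1.187 − 0.3385 = 0.8489 kg O₂/d.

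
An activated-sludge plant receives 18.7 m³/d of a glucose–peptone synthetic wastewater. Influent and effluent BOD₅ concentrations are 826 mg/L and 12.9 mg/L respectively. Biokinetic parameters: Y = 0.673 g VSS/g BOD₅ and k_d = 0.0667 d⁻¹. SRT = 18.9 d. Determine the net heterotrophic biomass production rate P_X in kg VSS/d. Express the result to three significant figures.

P_X ≈ 4.53 kg VSS/d

The observed yield is Y_obs = Y/(1 + k_d·θ_c) = 0.673 / (1 + 0.0667 × 18.9) = 0.673 / 2.261 = 0.2977 g VSS per g BOD₅ removed.
Mass of BOD₅ removed per day: Q(S₀ − S) = 18.7 × 813.1 g/m³ = 15.20 kg/d.
P_X = Y_obs · Q(S₀ − S) = 0.2977 × 15.20 = 4.527 kg VSS/d.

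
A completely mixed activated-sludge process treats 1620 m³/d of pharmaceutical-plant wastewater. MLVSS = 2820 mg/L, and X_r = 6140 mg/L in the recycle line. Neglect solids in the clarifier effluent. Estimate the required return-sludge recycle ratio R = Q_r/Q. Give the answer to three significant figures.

R = Q_r/Q = X/(X_r − X) = 2820 / (6140 − 2820) = 0.8494.

R ≈ 0.849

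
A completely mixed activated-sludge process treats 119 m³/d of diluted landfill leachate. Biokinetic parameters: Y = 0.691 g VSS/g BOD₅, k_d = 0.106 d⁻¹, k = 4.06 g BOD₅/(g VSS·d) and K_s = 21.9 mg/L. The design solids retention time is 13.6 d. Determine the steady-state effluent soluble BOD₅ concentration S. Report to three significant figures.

Effluent substrate depends only on kinetics and SRT: S = K_s(1 + k_d θ_c) / [θ_c(Yk − k_d) − 1] = 21.9 × (1 + 0.106 × 13.6) / [13.6 × (0.691 × 4.06 − 0.106) − 1] = 53.47 / 35.71 = 1.497 mg/L.

S ≈ 1.50 mg/L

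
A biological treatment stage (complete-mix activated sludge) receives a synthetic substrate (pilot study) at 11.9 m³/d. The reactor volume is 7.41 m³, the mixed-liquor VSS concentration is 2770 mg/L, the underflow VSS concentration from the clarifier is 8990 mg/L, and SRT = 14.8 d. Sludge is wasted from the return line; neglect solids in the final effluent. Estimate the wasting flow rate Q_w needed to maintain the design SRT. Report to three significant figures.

Wasting from the return line (neglecting effluent solids): Q_w = V·X / (θ_c·X_r) = 7.410 × 2770 / (14.8 × 8990) = 0.1543 m³/d.

Q_w ≈ 0.154 m³/d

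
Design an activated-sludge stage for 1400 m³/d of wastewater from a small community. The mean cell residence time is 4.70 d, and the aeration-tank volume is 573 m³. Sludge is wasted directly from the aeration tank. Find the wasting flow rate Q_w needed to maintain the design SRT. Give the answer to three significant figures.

Q_w ≈ 122 m³/d

Wasting from the aeration tank: Q_w = V / θ_c = 573.0 / 4.70 = 121.9 m³/d.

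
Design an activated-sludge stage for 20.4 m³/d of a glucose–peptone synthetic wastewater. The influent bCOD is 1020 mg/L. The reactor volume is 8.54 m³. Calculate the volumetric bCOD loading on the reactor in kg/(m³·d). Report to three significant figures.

Volumetric loading L_v = Q·S₀ / V = 20.4 × 1020 g/m³ / 8.540 m³ = 2437 g/(m³·d) = 2.437 kg bCOD/(m³·d).

L_v ≈ 2.44 kg bCOD/(m³·d)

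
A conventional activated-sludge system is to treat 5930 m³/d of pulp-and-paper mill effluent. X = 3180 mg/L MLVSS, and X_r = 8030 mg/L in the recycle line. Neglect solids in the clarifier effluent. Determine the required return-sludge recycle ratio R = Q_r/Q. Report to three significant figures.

Mass balance around the secondary clarifier (neglecting effluent solids): R = X / (X_r − X) = 3180 / (8030 − 3180) = 0.6557.

R ≈ 0.656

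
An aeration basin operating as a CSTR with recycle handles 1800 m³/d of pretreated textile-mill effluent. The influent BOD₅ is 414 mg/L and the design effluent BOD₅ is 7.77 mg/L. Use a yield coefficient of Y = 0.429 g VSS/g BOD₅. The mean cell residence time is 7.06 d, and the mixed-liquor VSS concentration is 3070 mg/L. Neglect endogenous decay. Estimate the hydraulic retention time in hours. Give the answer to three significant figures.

Biomass mass balance (decay neglected): V·X = Y·Q·(S₀ − S)·θ_c, so V = 0.429 × 1800 × (414 − 7.77) × 7.06 / 3070 = 721.4 m³.
Hydraulic retention time τ = V/Q = 721.4 / 1800 = 0.4008 d = 9.618 h.

τ ≈ 9.62 h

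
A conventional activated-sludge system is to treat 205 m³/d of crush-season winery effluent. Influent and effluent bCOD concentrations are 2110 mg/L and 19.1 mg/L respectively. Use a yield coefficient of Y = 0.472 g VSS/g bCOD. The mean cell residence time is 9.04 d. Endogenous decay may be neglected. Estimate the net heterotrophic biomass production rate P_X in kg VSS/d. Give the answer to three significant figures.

P_X ≈ 202 kg VSS/d

Since k_d ≈ 0, Y_obs = Y = 0.472 g VSS/g bCOD.
ΔS = 2110 − 19.1 = 2091 mg/L, so the substrate removal rate is 205 × 2091/1000 = 428.6 kg bCOD/d.
Net biomass production P_X = Y_obs × Q·(S₀ − S) = 0.4720 × 428.6 = 202.3 kg VSS/d.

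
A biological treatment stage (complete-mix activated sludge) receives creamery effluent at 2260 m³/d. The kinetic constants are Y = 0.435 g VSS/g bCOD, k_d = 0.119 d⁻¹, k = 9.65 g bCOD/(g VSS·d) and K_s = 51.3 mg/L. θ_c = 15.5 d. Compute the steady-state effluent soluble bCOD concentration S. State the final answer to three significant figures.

From the Monod/SRT balance for a CMAS, S = K_s·(1+k_d θ_c)/[θ_c·(Y k − k_d) − 1] = 51.3 × (1 + 0.119 × 15.5) / [15.5 × (0.435 × 9.65 − 0.119) − 1] = 145.9 / 62.22 = 2.345 mg/L.

S ≈ 2.35 mg/L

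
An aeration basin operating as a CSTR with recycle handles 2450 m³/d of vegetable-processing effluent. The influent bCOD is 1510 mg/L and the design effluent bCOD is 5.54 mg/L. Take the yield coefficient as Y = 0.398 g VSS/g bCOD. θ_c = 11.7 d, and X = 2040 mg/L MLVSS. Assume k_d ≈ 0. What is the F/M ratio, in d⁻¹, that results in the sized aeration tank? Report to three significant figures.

F/M ≈ 0.216 d⁻¹

Biomass mass balance (decay neglected): V·X = Y·Q·(S₀ − S)·θ_c, so V = 0.398 × 2450 × (1510 − 5.54) × 11.7 / 2040 = 8414 m³.
F/M = applied load / biomass = Q·S₀/(V·X) = 2450 × 1510 / (8414 × 2040) = 0.2155 d⁻¹.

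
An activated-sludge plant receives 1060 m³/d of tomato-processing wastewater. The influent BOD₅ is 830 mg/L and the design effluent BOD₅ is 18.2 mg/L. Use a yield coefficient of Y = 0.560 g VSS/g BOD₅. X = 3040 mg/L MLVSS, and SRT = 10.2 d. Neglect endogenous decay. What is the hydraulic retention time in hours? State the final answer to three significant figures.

With k_d = 0 the design equation reduces to V = Y Q (S₀−S) θ_c / X = 0.560 × 1060 × (830 − 18.2) × 10.2 / 3040 = 1617 m³.
τ = V/Q = 1617/1060 = 1.525 d, or 36.61 h.

τ ≈ 36.6 h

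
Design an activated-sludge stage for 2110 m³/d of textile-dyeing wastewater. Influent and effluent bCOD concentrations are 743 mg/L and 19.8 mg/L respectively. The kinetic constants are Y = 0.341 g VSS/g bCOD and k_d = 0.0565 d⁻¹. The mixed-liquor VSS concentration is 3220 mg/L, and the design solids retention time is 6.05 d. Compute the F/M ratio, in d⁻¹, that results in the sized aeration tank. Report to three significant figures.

F/M ≈ 0.668 d⁻¹

Steady-state biomass mass balance: V·X·(1 + k_d·θ_c) = Y·Q·(S₀ − S)·θ_c, so V = 0.341 × 2110 × (743 − 19.8) × 6.05 / [3220 × (1 + 0.0565 × 6.05)] = 3.15×10^6 / 4321 = 728.6 m³.
F/M = applied load / biomass = Q·S₀/(V·X) = 2110 × 743 / (728.6 × 3220) = 0.6682 d⁻¹.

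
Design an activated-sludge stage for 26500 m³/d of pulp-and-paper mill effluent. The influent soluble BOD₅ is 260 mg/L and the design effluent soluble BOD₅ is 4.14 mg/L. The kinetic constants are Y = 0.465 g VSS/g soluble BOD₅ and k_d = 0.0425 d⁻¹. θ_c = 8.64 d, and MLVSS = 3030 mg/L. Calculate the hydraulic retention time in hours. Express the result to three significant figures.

Steady-state biomass mass balance: V·X·(1 + k_d·θ_c) = Y·Q·(S₀ − S)·θ_c, so V = 0.465 × 26500 × (260 − 4.14) × 8.64 / [3030 × (1 + 0.0425 × 8.64)] = 2.72×10^7 / 4143 = 6576 m³.
Hydraulic retention time τ = V/Q = 6576 / 26500 = 0.2481 d = 5.955 h.

τ ≈ 5.96 h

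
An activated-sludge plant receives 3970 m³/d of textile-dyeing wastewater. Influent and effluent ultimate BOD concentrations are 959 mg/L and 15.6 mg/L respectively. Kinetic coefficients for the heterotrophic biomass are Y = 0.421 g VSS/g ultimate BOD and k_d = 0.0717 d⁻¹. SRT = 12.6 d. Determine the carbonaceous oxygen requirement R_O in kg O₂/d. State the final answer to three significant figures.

Y_obs = Y / (1 + k_d θ_c) = 0.421 / (1 + 0.0717 × 12.6) = 0.421 / 1.903 = 0.2212.
Substrate removed = Q·(S₀ − S) = 3970 m³/d × (959 − 15.6) g/m³ = 3.75×10^6 g/d = 3745 kg/d.
Net sludge production P_X = 0.2212 × 3745 = 828.4 kg VSS/d.
R_O = Q·(S₀ − S) − 1.42·P_X = 3745 − 1.42 × 828.4 = 2569 kg O₂/d.

R_O ≈ 2570 kg O₂/d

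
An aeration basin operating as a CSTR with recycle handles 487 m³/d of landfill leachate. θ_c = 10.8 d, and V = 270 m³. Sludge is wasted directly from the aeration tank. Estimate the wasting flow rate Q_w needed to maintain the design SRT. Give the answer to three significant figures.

Q_w ≈ 25.0 m³/d

With mixed-liquor wasting, θ_c = V/Q_w, so Q_w = V/θ_c = 270.0/10.8 = 25.00 m³/d.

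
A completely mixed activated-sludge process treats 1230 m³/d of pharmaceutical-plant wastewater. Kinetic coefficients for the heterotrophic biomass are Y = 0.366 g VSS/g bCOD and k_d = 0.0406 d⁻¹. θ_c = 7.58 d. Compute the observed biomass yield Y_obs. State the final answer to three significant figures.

Y_obs ≈ 0.280 g VSS/g bCOD

Y_obs = Y / (1 + k_d θ_c) = 0.366 / (1 + 0.0406 × 7.58) = 0.366 / 1.308 = 0.2799.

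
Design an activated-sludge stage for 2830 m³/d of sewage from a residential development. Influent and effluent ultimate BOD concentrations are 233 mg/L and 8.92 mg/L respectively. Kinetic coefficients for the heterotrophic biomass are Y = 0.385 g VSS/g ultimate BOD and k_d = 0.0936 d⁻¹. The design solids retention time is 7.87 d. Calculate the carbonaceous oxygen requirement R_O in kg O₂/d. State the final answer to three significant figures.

R_O ≈ 435 kg O₂/d

The observed yield is Y_obs = Y/(1 + k_d·θ_c) = 0.385 / (1 + 0.0936 × 7.87) = 0.385 / 1.737 = 0.2217 g VSS per g ultimate BOD removed.
Mass of ultimate BOD removed per day: Q(S₀ − S) = 2830 × 224.1 g/m³ = 634.1 kg/d.
P_X = Y_obs·Q·(S₀ − S) = 0.2217 × 634.1 = 140.6 kg VSS/d.
R_O = Q·ΔS − 1.42 P_X = 634.1 − 199.6 = 434.5 kg O₂/d.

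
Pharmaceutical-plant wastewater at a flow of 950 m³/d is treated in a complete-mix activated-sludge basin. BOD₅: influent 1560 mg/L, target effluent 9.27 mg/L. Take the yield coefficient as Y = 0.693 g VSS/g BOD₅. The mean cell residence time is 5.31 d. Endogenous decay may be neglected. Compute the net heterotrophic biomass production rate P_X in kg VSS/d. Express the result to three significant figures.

No decay correction is needed, so Y_obs = Y = 0.693.
ΔS = 1560 − 9.27 = 1551 mg/L, so the substrate removal rate is 950 × 1551/1000 = 1473 kg BOD₅/d.
Biomass produced: P_X = Y_obs·Q·ΔS = 0.6930 × 1473 ≈ 1021 kg VSS/d.

P_X ≈ 1020 kg VSS/d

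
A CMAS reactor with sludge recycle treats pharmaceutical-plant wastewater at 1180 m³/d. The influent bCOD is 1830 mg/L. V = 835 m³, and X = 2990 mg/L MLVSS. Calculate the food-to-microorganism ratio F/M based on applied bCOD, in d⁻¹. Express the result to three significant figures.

F/M ≈ 0.865 d⁻¹

F/M = applied load / biomass = Q·S₀/(V·X) = 1180 × 1830 / (835.0 × 2990) = 0.8649 d⁻¹.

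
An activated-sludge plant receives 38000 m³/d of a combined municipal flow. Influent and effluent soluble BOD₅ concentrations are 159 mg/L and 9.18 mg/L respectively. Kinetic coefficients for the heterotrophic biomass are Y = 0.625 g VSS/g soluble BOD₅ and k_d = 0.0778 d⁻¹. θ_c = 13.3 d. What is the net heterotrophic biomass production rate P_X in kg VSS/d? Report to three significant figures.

P_X ≈ 1750 kg VSS/d

The observed yield is Y_obs = Y/(1 + k_d·θ_c) = 0.625 / (1 + 0.0778 × 13.3) = 0.625 / 2.035 = 0.3072 g VSS per g soluble BOD₅ removed.
Q·(S₀ − S) = 38000 × (159 − 9.18) × 10⁻³ = 5693 kg/d removed.
Net biomass production P_X = Y_obs × Q·(S₀ − S) = 0.3072 × 5693 = 1749 kg VSS/d.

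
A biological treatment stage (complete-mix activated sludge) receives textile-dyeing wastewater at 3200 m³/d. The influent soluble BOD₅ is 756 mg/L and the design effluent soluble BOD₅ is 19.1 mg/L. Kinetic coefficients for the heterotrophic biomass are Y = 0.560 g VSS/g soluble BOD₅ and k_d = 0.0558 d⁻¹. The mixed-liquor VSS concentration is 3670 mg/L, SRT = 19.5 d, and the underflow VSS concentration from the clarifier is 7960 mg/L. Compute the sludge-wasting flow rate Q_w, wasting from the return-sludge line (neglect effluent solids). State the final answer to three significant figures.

Steady-state biomass mass balance: V·X·(1 + k_d·θ_c) = Y·Q·(S₀ − S)·θ_c, so V = 0.560 × 3200 × (756 − 19.1) × 19.5 / [3670 × (1 + 0.0558 × 19.5)] = 2.58×10^7 / 7663 = 3360 m³.
Wasting from the return line (neglecting effluent solids): Q_w = V·X / (θ_c·X_r) = 3360 × 3670 / (19.5 × 7960) = 79.45 m³/d.

Q_w ≈ 79.4 m³/d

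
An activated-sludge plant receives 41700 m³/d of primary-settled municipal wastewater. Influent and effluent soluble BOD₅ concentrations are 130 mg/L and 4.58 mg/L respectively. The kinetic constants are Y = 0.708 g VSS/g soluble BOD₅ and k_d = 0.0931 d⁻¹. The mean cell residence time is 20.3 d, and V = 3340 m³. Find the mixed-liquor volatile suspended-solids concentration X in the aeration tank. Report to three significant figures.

X ≈ 7790 mg/L

From V·X·(1 + k_d·θ_c) = Y·Q·(S₀ − S)·θ_c: X = 0.708 × 41700 × (130 − 4.58) × 20.3 / [3340 × (1 + 0.0931 × 20.3)] = 7788 mg/L.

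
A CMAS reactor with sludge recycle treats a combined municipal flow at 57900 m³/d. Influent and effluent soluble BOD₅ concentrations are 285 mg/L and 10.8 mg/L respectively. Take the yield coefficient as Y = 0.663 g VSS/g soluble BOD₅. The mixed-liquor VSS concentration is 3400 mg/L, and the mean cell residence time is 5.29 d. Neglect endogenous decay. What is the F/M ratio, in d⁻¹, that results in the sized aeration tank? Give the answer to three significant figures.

Biomass mass balance (decay neglected): V·X = Y·Q·(S₀ − S)·θ_c, so V = 0.663 × 57900 × (285 − 10.8) × 5.29 / 3400 = 16377 m³.
F/M = Q·S₀ / (V·X) = 57900 × 285 / (16377 × 3400) = 0.2964 g soluble BOD₅·(g VSS·d)⁻¹.

F/M ≈ 0.296 d⁻¹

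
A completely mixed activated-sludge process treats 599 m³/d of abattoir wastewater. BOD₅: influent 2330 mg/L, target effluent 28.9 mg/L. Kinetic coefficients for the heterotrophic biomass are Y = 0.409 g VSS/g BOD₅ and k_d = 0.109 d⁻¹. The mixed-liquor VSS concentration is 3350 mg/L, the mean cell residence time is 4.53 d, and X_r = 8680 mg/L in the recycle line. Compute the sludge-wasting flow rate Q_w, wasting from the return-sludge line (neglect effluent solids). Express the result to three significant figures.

Rearranging the biomass balance for a CMAS with decay, V = Y·Q·ΔS·θ_c / [X·(1+k_d θ_c)] = 0.409 × 599 × (2330 − 28.9) × 4.53 / [3350 × (1 + 0.109 × 4.53)] = 2.55×10^6 / 5004 = 510.3 m³.
Wasting from the return line (neglecting effluent solids): Q_w = V·X / (θ_c·X_r) = 510.3 × 3350 / (4.53 × 8680) = 43.48 m³/d.

Q_w ≈ 43.5 m³/d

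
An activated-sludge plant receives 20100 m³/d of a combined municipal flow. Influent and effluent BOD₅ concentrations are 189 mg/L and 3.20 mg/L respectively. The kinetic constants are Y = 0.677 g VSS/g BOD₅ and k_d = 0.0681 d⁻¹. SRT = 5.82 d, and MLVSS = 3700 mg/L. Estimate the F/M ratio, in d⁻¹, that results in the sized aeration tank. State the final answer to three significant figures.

F/M ≈ 0.360 d⁻¹

Steady-state biomass mass balance: V·X·(1 + k_d·θ_c) = Y·Q·(S₀ − S)·θ_c, so V = 0.677 × 20100 × (189 − 3.20) × 5.82 / [3700 × (1 + 0.0681 × 5.82)] = 1.47×10^7 / 5166 = 2848 m³.
F/M = Q·S₀ / (V·X) = 20100 × 189 / (2848 × 3700) = 0.3605 g BOD₅·(g VSS·d)⁻¹.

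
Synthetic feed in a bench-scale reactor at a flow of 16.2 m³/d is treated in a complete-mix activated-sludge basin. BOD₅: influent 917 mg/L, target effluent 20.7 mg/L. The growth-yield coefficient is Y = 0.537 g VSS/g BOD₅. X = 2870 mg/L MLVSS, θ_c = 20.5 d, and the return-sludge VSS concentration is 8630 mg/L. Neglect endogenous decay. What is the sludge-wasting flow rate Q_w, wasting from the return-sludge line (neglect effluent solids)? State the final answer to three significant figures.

V·X = Y·Q·ΔS·θ_c gives V = 0.537 × 16.2 × (917 − 20.7) × 20.5 / 2870 = 55.69 m³.
θ_c = V·X/(Q_w·X_r) when wasting from the recycle, so Q_w = V·X/(θ_c·X_r) = 55.69 × 2870 / (20.5 × 8630) = 0.9035 m³/d.

Q_w ≈ 0.904 m³/d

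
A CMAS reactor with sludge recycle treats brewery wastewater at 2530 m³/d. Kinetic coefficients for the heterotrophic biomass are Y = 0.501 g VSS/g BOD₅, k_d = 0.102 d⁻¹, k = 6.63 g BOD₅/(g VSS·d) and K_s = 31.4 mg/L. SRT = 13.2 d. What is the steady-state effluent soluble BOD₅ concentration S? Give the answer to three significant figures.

S ≈ 1.78 mg/L

From the Monod/SRT balance for a CMAS, S = K_s·(1+k_d θ_c)/[θ_c·(Y k − k_d) − 1] = 31.4 × (1 + 0.102 × 13.2) / [13.2 × (0.501 × 6.63 − 0.102) − 1] = 73.68 / 41.50 = 1.775 mg/L.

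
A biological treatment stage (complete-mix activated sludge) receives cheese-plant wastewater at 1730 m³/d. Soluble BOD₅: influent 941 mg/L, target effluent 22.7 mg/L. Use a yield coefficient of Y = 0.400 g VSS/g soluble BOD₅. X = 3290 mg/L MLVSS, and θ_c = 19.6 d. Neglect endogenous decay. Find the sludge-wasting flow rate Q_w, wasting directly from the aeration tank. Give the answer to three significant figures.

Q_w ≈ 193 m³/d

With k_d = 0 the design equation reduces to V = Y Q (S₀−S) θ_c / X = 0.400 × 1730 × (941 − 22.7) × 19.6 / 3290 = 3786 m³.
Wasting from the aeration tank: Q_w = V / θ_c = 3786 / 19.6 = 193.2 m³/d.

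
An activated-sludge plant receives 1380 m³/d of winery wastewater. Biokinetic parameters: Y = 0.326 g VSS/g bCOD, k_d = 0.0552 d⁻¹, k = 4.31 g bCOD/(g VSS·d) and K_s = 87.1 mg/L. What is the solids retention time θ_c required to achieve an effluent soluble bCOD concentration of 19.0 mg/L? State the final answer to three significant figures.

θ_c ≈ 5.09 d

At the target effluent, Y k S/(K_s+S) = 0.326×4.31×19.0/106.1 = 0.2516 d⁻¹.
1/θ_c = 0.2516 − 0.0552 = 0.1964 d⁻¹, so θ_c = 5.091 d.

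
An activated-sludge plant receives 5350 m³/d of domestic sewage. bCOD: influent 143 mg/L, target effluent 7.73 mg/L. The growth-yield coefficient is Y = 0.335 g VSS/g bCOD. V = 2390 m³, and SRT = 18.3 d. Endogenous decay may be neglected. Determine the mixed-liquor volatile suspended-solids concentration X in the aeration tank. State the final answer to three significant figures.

X ≈ 1860 mg/L

From V·X = Y·Q·(S₀ − S)·θ_c (decay neglected): X = 0.335 × 5350 × (143 − 7.73) × 18.3 / 2390 = 1856 mg/L.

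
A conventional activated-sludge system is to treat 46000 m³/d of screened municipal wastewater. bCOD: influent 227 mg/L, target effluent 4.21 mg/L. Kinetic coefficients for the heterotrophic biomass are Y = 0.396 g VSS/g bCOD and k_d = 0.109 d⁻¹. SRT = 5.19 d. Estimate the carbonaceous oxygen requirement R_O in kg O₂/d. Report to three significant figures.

Observed yield with endogenous decay: Y_obs = Y / (1 + k_d·θ_c) = 0.396 / (1 + 0.109 × 5.19) = 0.396 / 1.566 = 0.2529 g VSS/g bCOD.
ΔS = 227 − 4.21 = 222.8 mg/L, so the substrate removal rate is 46000 × 222.8/1000 = 10248 kg bCOD/d.
Biomass synthesised: P_X = Y_obs × 10248 = 2592 kg VSS/d.
R_O = Q·(S₀ − S) − 1.42·P_X = 10248 − 1.42 × 2592 = 6568 kg O₂/d.

R_O ≈ 6570 kg O₂/d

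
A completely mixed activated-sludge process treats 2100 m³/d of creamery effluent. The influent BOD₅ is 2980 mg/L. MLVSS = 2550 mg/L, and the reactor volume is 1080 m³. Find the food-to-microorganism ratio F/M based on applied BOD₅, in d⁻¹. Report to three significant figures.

F/M = Q·S₀ / (V·X) = 2100 × 2980 / (1080 × 2550) = 2.272 g BOD₅·(g VSS·d)⁻¹.

F/M ≈ 2.27 d⁻¹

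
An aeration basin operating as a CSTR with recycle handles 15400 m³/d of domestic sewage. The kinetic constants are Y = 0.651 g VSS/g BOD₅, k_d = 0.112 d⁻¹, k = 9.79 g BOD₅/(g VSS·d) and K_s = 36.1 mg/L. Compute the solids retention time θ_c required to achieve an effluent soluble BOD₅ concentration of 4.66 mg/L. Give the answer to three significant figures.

θ_c ≈ 1.62 d

At the target effluent, Y k S/(K_s+S) = 0.651×9.79×4.66/40.76 = 0.7286 d⁻¹.
θ_c = 1/(μ − k_d) = 1/(0.7286 − 0.112) = 1/0.6166 = 1.622 d.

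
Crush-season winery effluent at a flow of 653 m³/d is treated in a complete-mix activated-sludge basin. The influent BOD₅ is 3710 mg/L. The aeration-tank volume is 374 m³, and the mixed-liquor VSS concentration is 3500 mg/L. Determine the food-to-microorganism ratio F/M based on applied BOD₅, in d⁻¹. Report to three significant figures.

F/M = applied load / biomass = Q·S₀/(V·X) = 653 × 3710 / (374.0 × 3500) = 1.851 d⁻¹.

F/M ≈ 1.85 d⁻¹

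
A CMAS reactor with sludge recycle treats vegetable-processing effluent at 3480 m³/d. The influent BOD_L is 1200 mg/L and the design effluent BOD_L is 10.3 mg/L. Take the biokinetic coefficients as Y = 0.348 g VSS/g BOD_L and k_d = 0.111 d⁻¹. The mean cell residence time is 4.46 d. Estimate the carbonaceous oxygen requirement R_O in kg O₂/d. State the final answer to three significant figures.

R_O ≈ 2770 kg O₂/d

Correct the yield for decay: Y_obs = Y/(1 + k_d θ_c) = 0.348 / (1 + 0.111 × 4.46) = 0.348 / 1.495 = 0.2328.
ΔS = 1200 − 10.3 = 1190 mg/L, so the substrate removal rate is 3480 × 1190/1000 = 4140 kg BOD_L/d.
Biomass synthesised: P_X = Y_obs × 4140 = 963.7 kg VSS/d.
R_O = Q·ΔS − 1.42 P_X = 4140 − 1368 = 2772 kg O₂/d.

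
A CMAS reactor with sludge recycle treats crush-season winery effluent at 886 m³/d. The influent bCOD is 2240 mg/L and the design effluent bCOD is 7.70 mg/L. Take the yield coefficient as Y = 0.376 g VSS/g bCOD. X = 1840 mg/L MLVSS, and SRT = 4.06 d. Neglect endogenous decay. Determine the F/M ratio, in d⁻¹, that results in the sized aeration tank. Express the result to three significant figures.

F/M ≈ 0.657 d⁻¹

Biomass mass balance (decay neglected): V·X = Y·Q·(S₀ − S)·θ_c, so V = 0.376 × 886 × (2240 − 7.70) × 4.06 / 1840 = 1641 m³.
Food-to-microorganism ratio F/M = Q S₀ / (V X) = 886 × 2240 / (1641 × 1840) = 0.6573 d⁻¹.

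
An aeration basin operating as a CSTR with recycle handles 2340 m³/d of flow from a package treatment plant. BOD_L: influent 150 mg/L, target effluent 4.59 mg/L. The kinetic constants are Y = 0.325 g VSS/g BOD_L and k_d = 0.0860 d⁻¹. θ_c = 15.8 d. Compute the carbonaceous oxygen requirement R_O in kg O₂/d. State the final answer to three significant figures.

Y_obs = Y / (1 + k_d θ_c) = 0.325 / (1 + 0.0860 × 15.8) = 0.325 / 2.359 = 0.1378.
ΔS = 150 − 4.59 = 145.4 mg/L, so the substrate removal rate is 2340 × 145.4/1000 = 340.3 kg BOD_L/d.
P_X = Y_obs·Q·(S₀ − S) = 0.1378 × 340.3 = 46.88 kg VSS/d.
R_O = Q·(S₀ − S) − 1.42·P_X = 340.3 − 1.42 × 46.88 = 273.7 kg O₂/d.

R_O ≈ 274 kg O₂/d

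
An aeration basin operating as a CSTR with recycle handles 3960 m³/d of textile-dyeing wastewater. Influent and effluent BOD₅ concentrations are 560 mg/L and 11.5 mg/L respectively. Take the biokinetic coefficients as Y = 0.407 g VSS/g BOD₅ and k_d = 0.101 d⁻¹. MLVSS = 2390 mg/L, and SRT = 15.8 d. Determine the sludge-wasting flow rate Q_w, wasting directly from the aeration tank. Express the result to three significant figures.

From the SRT design equation V = Y Q (S₀−S) θ_c / [X (1 + k_d θ_c)] = 0.407 × 3960 × (560 − 11.5) × 15.8 / [2390 × (1 + 0.101 × 15.8)] = 1.4×10^7 / 6204 = 2251 m³.
Wasting from the aeration tank: Q_w = V / θ_c = 2251 / 15.8 = 142.5 m³/d.

Q_w ≈ 142 m³/d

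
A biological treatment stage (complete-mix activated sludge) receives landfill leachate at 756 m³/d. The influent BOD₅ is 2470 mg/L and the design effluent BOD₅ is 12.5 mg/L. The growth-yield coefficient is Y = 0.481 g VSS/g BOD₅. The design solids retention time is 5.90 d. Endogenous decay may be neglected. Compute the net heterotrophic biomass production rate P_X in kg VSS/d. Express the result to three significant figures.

No decay correction is needed, so Y_obs = Y = 0.481.
ΔS = 2470 − 12.5 = 2458 mg/L, so the substrate removal rate is 756 × 2458/1000 = 1858 kg BOD₅/d.
So the net sludge growth is P_X = 0.4810 × 1858 = 893.6 kg VSS/d.

P_X ≈ 894 kg VSS/d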